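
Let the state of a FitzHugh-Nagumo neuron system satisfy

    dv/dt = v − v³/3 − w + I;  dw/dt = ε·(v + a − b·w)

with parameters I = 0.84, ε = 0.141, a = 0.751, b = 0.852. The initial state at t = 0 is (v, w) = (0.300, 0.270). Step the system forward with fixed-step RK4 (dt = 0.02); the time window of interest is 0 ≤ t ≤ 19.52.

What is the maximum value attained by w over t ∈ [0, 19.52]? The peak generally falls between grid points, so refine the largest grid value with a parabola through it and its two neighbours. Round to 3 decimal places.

t=0.000: state=(0.300, 0.270)
step 1 (dt=0.02): k1=(0.861, 0.116), k2=(0.868, 0.117), k3=(0.868, 0.117), k4=(0.874, 0.118); state += dt/6·(k1+2k2+2k3+k4)
t=0.020: state=(0.317, 0.272)
t=0.040: state=(0.335, 0.275)
t=0.060: state=(0.353, 0.277)
continuing one RK4 step at a time; state shown every 50 steps (Δt=1):
t=1.000: state=(1.346, 0.449)
t=2.000: state=(1.766, 0.715)
t=3.000: state=(1.718, 0.967)
t=4.000: state=(1.608, 1.178)
t=5.000: state=(1.489, 1.350)
t=6.000: state=(1.364, 1.487)
t=7.000: state=(1.230, 1.590)
t=8.000: state=(1.079, 1.664)
t=9.000: state=(0.896, 1.706)
t=10.000: state=(0.637, 1.716)
t=11.000: state=(0.174, 1.678)
t=12.000: state=(-0.854, 1.550)
t=13.000: state=(-1.793, 1.284)
t=14.000: state=(-1.838, 0.993)
t=15.000: state=(-1.738, 0.743)
t=16.000: state=(-1.627, 0.535)
t=17.000: state=(-1.513, 0.366)
t=18.000: state=(-1.396, 0.231)
t=19.000: state=(-1.273, 0.128)
t=19.520: state=(-1.205, 0.085)
largest grid value and its neighbours: w(9.740)=1.71708, w(9.760)=1.71708, w(9.780)=1.71707
parabola through these three points peaks at t≈9.754 with w≈1.71708

max w = 1.717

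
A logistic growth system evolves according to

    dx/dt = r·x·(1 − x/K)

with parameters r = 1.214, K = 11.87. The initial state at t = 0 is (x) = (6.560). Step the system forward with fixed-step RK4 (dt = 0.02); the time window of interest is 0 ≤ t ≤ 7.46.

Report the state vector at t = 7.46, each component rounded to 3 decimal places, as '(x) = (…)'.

(x) = (11.869)

t=0.000: state=(6.560)
step 1 (dt=0.02): k1=(3.563), k2=(3.558), k3=(3.558), k4=(3.553); state += dt/6·(k1+2k2+2k3+k4)
t=0.020: state=(6.631)
t=0.040: state=(6.702)
t=0.060: state=(6.773)
continuing one RK4 step at a time; state shown every 25 steps (Δt=0.5):
t=0.500: state=(8.237)
t=1.000: state=(9.569)
t=1.500: state=(10.495)
t=2.000: state=(11.079)
t=2.500: state=(11.425)
t=3.000: state=(11.623)
t=3.500: state=(11.734)
t=4.000: state=(11.796)
t=4.500: state=(11.829)
t=5.000: state=(11.848)
t=5.500: state=(11.858)
t=6.000: state=(11.863)
t=6.500: state=(11.866)
t=7.000: state=(11.868)
t=7.460: state=(11.869)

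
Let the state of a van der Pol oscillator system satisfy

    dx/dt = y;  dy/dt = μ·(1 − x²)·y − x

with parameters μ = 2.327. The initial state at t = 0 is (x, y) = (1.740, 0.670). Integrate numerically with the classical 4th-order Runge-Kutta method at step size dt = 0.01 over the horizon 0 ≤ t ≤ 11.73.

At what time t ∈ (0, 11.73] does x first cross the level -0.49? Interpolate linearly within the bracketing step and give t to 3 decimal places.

t=0.000: state=(1.740, 0.670)
step 1 (dt=0.01): k1=(0.670, -4.901), k2=(0.645, -4.806), k3=(0.646, -4.808), k4=(0.622, -4.713); state += dt/6·(k1+2k2+2k3+k4)
t=0.010: state=(1.746, 0.622)
t=0.020: state=(1.752, 0.576)
t=0.030: state=(1.758, 0.531)
continuing one RK4 step at a time; state shown every 50 steps (Δt=0.5):
t=0.500: state=(1.751, -0.272)
t=1.000: state=(1.579, -0.398)
t=1.500: state=(1.352, -0.524)
t=2.000: state=(1.031, -0.806)
t=2.500: state=(0.440, -1.784)
t=2.840: state=(-0.470, -3.771)
next step: t=2.850: state=(-0.508, -3.833) — x has crossed -0.49
linear interpolation between t=2.840 (-0.47045) and t=2.850 (-0.50847) → t≈2.845

t = 2.845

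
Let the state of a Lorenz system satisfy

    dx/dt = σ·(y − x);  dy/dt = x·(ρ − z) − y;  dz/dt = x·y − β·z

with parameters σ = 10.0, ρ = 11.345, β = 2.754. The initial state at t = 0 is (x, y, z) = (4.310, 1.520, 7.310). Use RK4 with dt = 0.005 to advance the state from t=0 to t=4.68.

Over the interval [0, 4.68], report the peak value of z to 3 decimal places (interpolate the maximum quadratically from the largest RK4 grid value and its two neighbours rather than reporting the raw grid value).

max z = 13.626

t=0.000: state=(4.310, 1.520, 7.310)
step 1 (dt=0.005): k1=(-27.900, 15.871, -13.581), k2=(-26.806, 15.694, -13.425), k3=(-26.838, 15.704, -13.424), k4=(-25.773, 15.531, -13.272); state += dt/6·(k1+2k2+2k3+k4)
t=0.005: state=(4.176, 1.598, 7.243)
t=0.010: state=(4.052, 1.675, 7.177)
t=0.015: state=(3.938, 1.751, 7.113)
continuing one RK4 step at a time; state shown every 40 steps (Δt=0.2):
t=0.200: state=(3.448, 4.263, 5.726)
t=0.400: state=(6.061, 7.592, 7.868)
t=0.600: state=(7.461, 6.841, 13.169)
t=0.800: state=(4.793, 3.477, 12.170)
t=1.000: state=(3.471, 3.430, 8.946)
t=1.200: state=(4.287, 5.072, 7.632)
t=1.400: state=(6.135, 6.966, 9.496)
t=1.600: state=(6.504, 5.949, 12.247)
t=1.800: state=(4.880, 4.154, 11.280)
t=2.000: state=(4.233, 4.312, 9.273)
t=2.200: state=(4.986, 5.574, 8.835)
t=2.400: state=(6.057, 6.370, 10.409)
t=2.600: state=(5.854, 5.399, 11.557)
t=2.800: state=(4.901, 4.558, 10.627)
t=3.000: state=(4.732, 4.895, 9.512)
t=3.200: state=(5.352, 5.725, 9.636)
t=3.400: state=(5.840, 5.876, 10.710)
t=3.600: state=(5.491, 5.184, 11.020)
t=3.800: state=(4.990, 4.862, 10.297)
t=4.000: state=(5.054, 5.223, 9.777)
t=4.200: state=(5.479, 5.673, 10.103)
t=4.400: state=(5.626, 5.562, 10.706)
t=4.600: state=(5.326, 5.147, 10.663)
t=4.680: state=(5.198, 5.063, 10.479)
largest grid value and its neighbours: z(0.660)=13.62505, z(0.665)=13.62530, z(0.670)=13.62019
parabola through these three points peaks at t≈0.663 with z≈13.62585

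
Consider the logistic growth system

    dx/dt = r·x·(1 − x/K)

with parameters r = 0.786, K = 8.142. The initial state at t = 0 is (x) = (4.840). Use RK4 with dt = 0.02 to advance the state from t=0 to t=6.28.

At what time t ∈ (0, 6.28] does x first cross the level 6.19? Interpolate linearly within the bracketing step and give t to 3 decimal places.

t = 0.982

t=0.000: state=(4.840)
step 1 (dt=0.02): k1=(1.543), k2=(1.541), k3=(1.541), k4=(1.538); state += dt/6·(k1+2k2+2k3+k4)
t=0.020: state=(4.871)
t=0.040: state=(4.902)
t=0.060: state=(4.932)
continuing one RK4 step at a time; state shown every 25 steps (Δt=0.5):
t=0.500: state=(5.575)
t=0.980: state=(6.188)
next step: t=1.000: state=(6.211) — x has crossed 6.19
linear interpolation between t=0.980 (6.18790) and t=1.000 (6.21115) → t≈0.982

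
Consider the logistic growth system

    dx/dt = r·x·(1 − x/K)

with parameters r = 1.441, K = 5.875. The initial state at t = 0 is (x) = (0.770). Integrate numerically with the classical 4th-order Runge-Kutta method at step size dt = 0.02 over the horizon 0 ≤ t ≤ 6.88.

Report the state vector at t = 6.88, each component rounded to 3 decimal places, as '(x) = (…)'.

(x) = (5.873)

t=0.000: state=(0.770)
step 1 (dt=0.02): k1=(0.964), k2=(0.974), k3=(0.974), k4=(0.985); state += dt/6·(k1+2k2+2k3+k4)
t=0.020: state=(0.789)
t=0.040: state=(0.809)
t=0.060: state=(0.830)
continuing one RK4 step at a time; state shown every 25 steps (Δt=0.5):
t=0.500: state=(1.390)
t=1.000: state=(2.287)
t=1.500: state=(3.332)
t=2.000: state=(4.284)
t=2.500: state=(4.976)
t=3.000: state=(5.400)
t=3.500: state=(5.634)
t=4.000: state=(5.755)
t=4.500: state=(5.816)
t=5.000: state=(5.846)
t=5.500: state=(5.861)
t=6.000: state=(5.868)
t=6.500: state=(5.872)
t=6.880: state=(5.873)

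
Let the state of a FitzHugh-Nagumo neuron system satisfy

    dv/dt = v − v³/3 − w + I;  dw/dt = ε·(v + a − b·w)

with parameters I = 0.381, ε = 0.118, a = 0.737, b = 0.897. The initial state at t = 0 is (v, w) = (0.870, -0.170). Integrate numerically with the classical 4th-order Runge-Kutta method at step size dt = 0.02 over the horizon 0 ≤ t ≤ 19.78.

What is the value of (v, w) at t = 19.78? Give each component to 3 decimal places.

(v, w) = (-1.413, -0.157)

t=0.000: state=(0.870, -0.170)
step 1 (dt=0.02): k1=(1.201, 0.208), k2=(1.202, 0.209), k3=(1.202, 0.209), k4=(1.203, 0.210); state += dt/6·(k1+2k2+2k3+k4)
t=0.020: state=(0.894, -0.166)
t=0.040: state=(0.918, -0.162)
t=0.060: state=(0.942, -0.157)
continuing one RK4 step at a time; state shown every 50 steps (Δt=1):
t=1.000: state=(1.720, 0.085)
t=2.000: state=(1.778, 0.358)
t=3.000: state=(1.678, 0.598)
t=4.000: state=(1.558, 0.802)
t=5.000: state=(1.430, 0.971)
t=6.000: state=(1.288, 1.108)
t=7.000: state=(1.122, 1.214)
t=8.000: state=(0.911, 1.289)
t=9.000: state=(0.590, 1.328)
t=10.000: state=(-0.067, 1.311)
t=11.000: state=(-1.416, 1.181)
t=12.000: state=(-1.946, 0.944)
t=13.000: state=(-1.908, 0.715)
t=14.000: state=(-1.831, 0.517)
t=15.000: state=(-1.753, 0.347)
t=16.000: state=(-1.677, 0.203)
t=17.000: state=(-1.604, 0.081)
t=18.000: state=(-1.533, -0.020)
t=19.000: state=(-1.465, -0.103)
t=19.780: state=(-1.413, -0.157)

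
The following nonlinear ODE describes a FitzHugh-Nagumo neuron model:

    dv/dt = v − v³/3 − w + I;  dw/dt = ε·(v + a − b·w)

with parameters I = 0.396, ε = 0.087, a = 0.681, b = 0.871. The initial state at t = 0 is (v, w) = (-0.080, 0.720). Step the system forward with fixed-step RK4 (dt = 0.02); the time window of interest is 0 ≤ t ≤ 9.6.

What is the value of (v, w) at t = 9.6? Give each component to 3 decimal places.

t=0.000: state=(-0.080, 0.720)
step 1 (dt=0.02): k1=(-0.404, -0.002), k2=(-0.408, -0.003), k3=(-0.408, -0.003), k4=(-0.412, -0.003); state += dt/6·(k1+2k2+2k3+k4)
t=0.020: state=(-0.088, 0.720)
t=0.040: state=(-0.096, 0.720)
t=0.060: state=(-0.105, 0.720)
continuing one RK4 step at a time; state shown every 25 steps (Δt=0.5):
t=0.500: state=(-0.339, 0.714)
t=1.000: state=(-0.727, 0.694)
t=1.500: state=(-1.191, 0.656)
t=2.000: state=(-1.550, 0.602)
t=2.500: state=(-1.715, 0.538)
t=3.000: state=(-1.758, 0.473)
t=3.500: state=(-1.754, 0.409)
t=4.000: state=(-1.733, 0.349)
t=4.500: state=(-1.707, 0.291)
t=5.000: state=(-1.679, 0.237)
t=5.500: state=(-1.650, 0.186)
t=6.000: state=(-1.622, 0.139)
t=6.500: state=(-1.593, 0.094)
t=7.000: state=(-1.565, 0.052)
t=7.500: state=(-1.537, 0.013)
t=8.000: state=(-1.509, -0.023)
t=8.500: state=(-1.481, -0.057)
t=9.000: state=(-1.454, -0.089)
t=9.500: state=(-1.426, -0.118)
t=9.600: state=(-1.421, -0.123)

(v, w) = (-1.421, -0.123)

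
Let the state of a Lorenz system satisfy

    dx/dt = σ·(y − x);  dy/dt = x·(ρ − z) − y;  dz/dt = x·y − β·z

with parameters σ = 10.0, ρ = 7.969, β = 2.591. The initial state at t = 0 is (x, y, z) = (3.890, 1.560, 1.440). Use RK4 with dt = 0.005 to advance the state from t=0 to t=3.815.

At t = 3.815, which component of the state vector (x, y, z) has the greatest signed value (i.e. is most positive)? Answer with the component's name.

t=0.000: state=(3.890, 1.560, 1.440)
step 1 (dt=0.005): k1=(-23.300, 23.838, 2.337), k2=(-22.122, 23.376, 2.460), k3=(-22.163, 23.395, 2.459), k4=(-21.022, 22.951, 2.575); state += dt/6·(k1+2k2+2k3+k4)
t=0.005: state=(3.779, 1.677, 1.452)
t=0.010: state=(3.680, 1.790, 1.466)
t=0.015: state=(3.590, 1.898, 1.480)
continuing one RK4 step at a time; state shown every 40 steps (Δt=0.2):
t=0.200: state=(3.876, 4.954, 2.720)
t=0.400: state=(6.215, 7.045, 6.825)
t=0.600: state=(5.800, 4.657, 10.059)
t=0.800: state=(3.445, 2.576, 8.352)
t=1.000: state=(2.586, 2.528, 6.062)
t=1.200: state=(2.969, 3.372, 4.858)
t=1.400: state=(4.070, 4.717, 5.162)
t=1.600: state=(5.172, 5.495, 6.963)
t=1.800: state=(5.047, 4.638, 8.342)
t=2.000: state=(4.054, 3.606, 7.808)
t=2.200: state=(3.530, 3.462, 6.652)
t=2.400: state=(3.718, 3.945, 6.027)
t=2.600: state=(4.290, 4.589, 6.294)
t=2.800: state=(4.708, 4.785, 7.130)
t=3.000: state=(4.563, 4.371, 7.597)
t=3.200: state=(4.136, 3.949, 7.308)
t=3.400: state=(3.927, 3.913, 6.781)
t=3.600: state=(4.052, 4.173, 6.544)
t=3.800: state=(4.322, 4.445, 6.738)
t=3.815: state=(4.340, 4.458, 6.765)
compare at T: x=4.340, y=4.458, z=6.765

largest component: z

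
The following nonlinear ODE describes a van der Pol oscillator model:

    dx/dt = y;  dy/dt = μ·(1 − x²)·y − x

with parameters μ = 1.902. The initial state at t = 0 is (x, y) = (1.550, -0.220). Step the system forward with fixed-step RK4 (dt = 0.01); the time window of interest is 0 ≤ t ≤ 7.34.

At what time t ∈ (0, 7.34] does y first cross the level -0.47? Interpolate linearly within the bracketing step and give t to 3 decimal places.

t=0.000: state=(1.550, -0.220)
step 1 (dt=0.01): k1=(-0.220, -0.963), k2=(-0.225, -0.951), k3=(-0.225, -0.951), k4=(-0.230, -0.939); state += dt/6·(k1+2k2+2k3+k4)
t=0.010: state=(1.548, -0.230)
t=0.020: state=(1.545, -0.239)
t=0.030: state=(1.543, -0.248)
continuing one RK4 step at a time; state shown every 25 steps (Δt=0.25):
t=0.250: state=(1.470, -0.404)
t=0.370: state=(1.418, -0.469)
next step: t=0.380: state=(1.413, -0.474) — y has crossed -0.47
linear interpolation between t=0.370 (-0.46887) and t=0.380 (-0.47403) → t≈0.372

t = 0.372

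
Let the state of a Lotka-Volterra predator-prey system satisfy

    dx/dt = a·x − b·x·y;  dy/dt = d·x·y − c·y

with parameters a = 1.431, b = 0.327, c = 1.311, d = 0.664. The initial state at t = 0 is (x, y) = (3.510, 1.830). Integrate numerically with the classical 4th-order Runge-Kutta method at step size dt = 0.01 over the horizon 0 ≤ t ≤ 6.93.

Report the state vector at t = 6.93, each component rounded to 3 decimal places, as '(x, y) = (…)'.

t=0.000: state=(3.510, 1.830)
step 1 (dt=0.01): k1=(2.922, 1.866), k2=(2.924, 1.893), k3=(2.924, 1.893), k4=(2.925, 1.921); state += dt/6·(k1+2k2+2k3+k4)
t=0.010: state=(3.539, 1.849)
t=0.020: state=(3.568, 1.868)
t=0.030: state=(3.598, 1.888)
continuing one RK4 step at a time; state shown every 25 steps (Δt=0.25):
t=0.250: state=(4.218, 2.507)
t=0.500: state=(4.685, 3.804)
t=0.750: state=(4.522, 5.952)
t=1.000: state=(3.580, 8.475)
t=1.250: state=(2.379, 9.998)
t=1.500: state=(1.495, 9.878)
t=1.750: state=(0.996, 8.714)
t=2.000: state=(0.742, 7.235)
t=2.250: state=(0.623, 5.830)
t=2.500: state=(0.581, 4.638)
t=2.750: state=(0.593, 3.682)
t=3.000: state=(0.647, 2.939)
t=3.250: state=(0.746, 2.376)
t=3.500: state=(0.894, 1.960)
t=3.750: state=(1.104, 1.665)
t=4.000: state=(1.389, 1.474)
t=4.250: state=(1.769, 1.379)
t=4.500: state=(2.262, 1.386)
t=4.750: state=(2.875, 1.527)
t=5.000: state=(3.583, 1.879)
t=5.250: state=(4.281, 2.604)
t=5.500: state=(4.704, 3.981)
t=5.750: state=(4.459, 6.207)
t=6.000: state=(3.458, 8.696)
t=6.250: state=(2.272, 10.057)
t=6.500: state=(1.430, 9.794)
t=6.750: state=(0.961, 8.570)
t=6.930: state=(0.775, 7.502)

(x, y) = (0.775, 7.502)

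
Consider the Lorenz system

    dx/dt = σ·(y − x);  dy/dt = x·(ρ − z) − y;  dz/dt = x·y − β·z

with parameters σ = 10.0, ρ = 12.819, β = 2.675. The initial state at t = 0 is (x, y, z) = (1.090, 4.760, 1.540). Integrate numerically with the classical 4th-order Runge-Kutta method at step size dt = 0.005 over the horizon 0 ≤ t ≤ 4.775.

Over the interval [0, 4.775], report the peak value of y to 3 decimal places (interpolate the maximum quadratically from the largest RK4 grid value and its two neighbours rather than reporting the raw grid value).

t=0.000: state=(1.090, 4.760, 1.540)
step 1 (dt=0.005): k1=(36.700, 7.534, 1.069), k2=(35.971, 8.547, 1.521), k3=(36.014, 8.523, 1.512), k4=(35.325, 9.513, 1.960); state += dt/6·(k1+2k2+2k3+k4)
t=0.005: state=(1.270, 4.803, 1.548)
t=0.010: state=(1.444, 4.855, 1.560)
t=0.015: state=(1.611, 4.916, 1.576)
continuing one RK4 step at a time; state shown every 40 steps (Δt=0.2):
t=0.200: state=(7.402, 10.919, 6.689)
t=0.400: state=(9.234, 5.992, 19.185)
t=0.600: state=(2.435, 0.520, 13.209)
t=0.800: state=(0.978, 0.965, 7.872)
t=1.000: state=(1.612, 2.263, 4.916)
t=1.200: state=(3.988, 5.862, 4.641)
t=1.400: state=(8.594, 10.403, 11.822)
t=1.600: state=(6.802, 3.922, 16.797)
t=1.800: state=(2.732, 1.877, 11.416)
t=2.000: state=(2.586, 3.115, 7.596)
t=2.200: state=(4.692, 6.274, 7.102)
t=2.400: state=(7.914, 8.839, 12.518)
t=2.600: state=(6.379, 4.484, 15.284)
t=2.800: state=(3.622, 3.035, 11.387)
t=3.000: state=(3.789, 4.437, 8.659)
t=3.200: state=(5.867, 7.132, 9.531)
t=3.400: state=(7.340, 7.126, 13.733)
t=3.600: state=(5.416, 4.261, 13.556)
t=3.800: state=(4.137, 4.065, 10.711)
t=4.000: state=(4.909, 5.663, 9.606)
t=4.200: state=(6.516, 7.106, 11.603)
t=4.400: state=(6.401, 5.734, 13.578)
t=4.600: state=(4.952, 4.439, 12.180)
t=4.775: state=(4.677, 4.863, 10.629)
largest grid value and its neighbours: y(0.260)=12.18406, y(0.265)=12.18951, y(0.270)=12.17561
parabola through these three points peaks at t≈0.264 with y≈12.18997

max y = 12.190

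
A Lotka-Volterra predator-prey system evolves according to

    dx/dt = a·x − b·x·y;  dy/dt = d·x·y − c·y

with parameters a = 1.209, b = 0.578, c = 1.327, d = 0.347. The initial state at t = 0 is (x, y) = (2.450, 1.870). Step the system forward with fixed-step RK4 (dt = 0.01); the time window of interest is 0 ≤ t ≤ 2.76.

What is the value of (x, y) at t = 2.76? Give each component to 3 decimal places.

t=0.000: state=(2.450, 1.870)
step 1 (dt=0.01): k1=(0.314, -0.892), k2=(0.320, -0.889), k3=(0.320, -0.889), k4=(0.327, -0.885); state += dt/6·(k1+2k2+2k3+k4)
t=0.010: state=(2.453, 1.861)
t=0.020: state=(2.457, 1.852)
t=0.030: state=(2.460, 1.844)
continuing one RK4 step at a time; state shown every 10 steps (Δt=0.1):
t=0.100: state=(2.488, 1.784)
t=0.200: state=(2.538, 1.705)
t=0.300: state=(2.601, 1.632)
t=0.400: state=(2.677, 1.566)
t=0.500: state=(2.764, 1.507)
t=0.600: state=(2.863, 1.455)
t=0.700: state=(2.975, 1.410)
t=0.800: state=(3.098, 1.372)
t=0.900: state=(3.232, 1.341)
t=1.000: state=(3.378, 1.317)
t=1.100: state=(3.534, 1.300)
t=1.200: state=(3.701, 1.291)
t=1.300: state=(3.877, 1.289)
t=1.400: state=(4.060, 1.296)
t=1.500: state=(4.250, 1.311)
t=1.600: state=(4.443, 1.335)
t=1.700: state=(4.637, 1.368)
t=1.800: state=(4.829, 1.412)
t=1.900: state=(5.015, 1.467)
t=2.000: state=(5.190, 1.534)
t=2.100: state=(5.348, 1.613)
t=2.200: state=(5.484, 1.704)
t=2.300: state=(5.592, 1.809)
t=2.400: state=(5.665, 1.926)
t=2.500: state=(5.699, 2.054)
t=2.600: state=(5.689, 2.192)
t=2.700: state=(5.632, 2.337)
t=2.760: state=(5.576, 2.425)

(x, y) = (5.576, 2.425)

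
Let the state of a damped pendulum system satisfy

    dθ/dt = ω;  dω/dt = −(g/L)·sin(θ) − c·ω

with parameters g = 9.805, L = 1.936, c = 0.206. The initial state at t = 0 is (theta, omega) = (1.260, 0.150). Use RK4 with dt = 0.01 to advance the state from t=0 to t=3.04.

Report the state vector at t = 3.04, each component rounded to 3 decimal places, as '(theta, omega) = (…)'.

t=0.000: state=(1.260, 0.150)
step 1 (dt=0.01): k1=(0.150, -4.853), k2=(0.126, -4.849), k3=(0.126, -4.849), k4=(0.102, -4.845); state += dt/6·(k1+2k2+2k3+k4)
t=0.010: state=(1.261, 0.102)
t=0.020: state=(1.262, 0.053)
t=0.030: state=(1.262, 0.005)
continuing one RK4 step at a time; state shown every 10 steps (Δt=0.1):
t=0.100: state=(1.251, -0.330)
t=0.200: state=(1.194, -0.795)
t=0.300: state=(1.093, -1.236)
t=0.400: state=(0.949, -1.638)
t=0.500: state=(0.767, -1.984)
t=0.600: state=(0.554, -2.252)
t=0.700: state=(0.320, -2.418)
t=0.800: state=(0.075, -2.467)
t=0.900: state=(-0.169, -2.392)
t=1.000: state=(-0.400, -2.202)
t=1.100: state=(-0.606, -1.915)
t=1.200: state=(-0.780, -1.554)
t=1.300: state=(-0.916, -1.146)
t=1.400: state=(-1.009, -0.710)
t=1.500: state=(-1.057, -0.264)
t=1.600: state=(-1.062, 0.179)
t=1.700: state=(-1.022, 0.609)
t=1.800: state=(-0.941, 1.014)
t=1.900: state=(-0.820, 1.381)
t=2.000: state=(-0.666, 1.692)
t=2.100: state=(-0.484, 1.931)
t=2.200: state=(-0.283, 2.079)
t=2.300: state=(-0.072, 2.125)
t=2.400: state=(0.138, 2.065)
t=2.500: state=(0.338, 1.904)
t=2.600: state=(0.516, 1.657)
t=2.700: state=(0.667, 1.343)
t=2.800: state=(0.783, 0.982)
t=2.900: state=(0.862, 0.593)
t=3.000: state=(0.902, 0.193)
t=3.040: state=(0.906, 0.033)

(theta, omega) = (0.906, 0.033)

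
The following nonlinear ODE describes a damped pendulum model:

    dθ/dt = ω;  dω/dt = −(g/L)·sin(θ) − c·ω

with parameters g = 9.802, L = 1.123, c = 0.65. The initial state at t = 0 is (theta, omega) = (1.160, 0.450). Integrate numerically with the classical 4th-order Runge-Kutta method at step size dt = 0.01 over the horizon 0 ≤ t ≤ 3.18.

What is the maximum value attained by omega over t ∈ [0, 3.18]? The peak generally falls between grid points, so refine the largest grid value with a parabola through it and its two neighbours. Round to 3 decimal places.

t=0.000: state=(1.160, 0.450)
step 1 (dt=0.01): k1=(0.450, -8.295), k2=(0.409, -8.276), k3=(0.409, -8.275), k4=(0.367, -8.255); state += dt/6·(k1+2k2+2k3+k4)
t=0.010: state=(1.164, 0.367)
t=0.020: state=(1.167, 0.285)
t=0.030: state=(1.170, 0.203)
continuing one RK4 step at a time; state shown every 20 steps (Δt=0.2):
t=0.200: state=(1.091, -1.099)
t=0.400: state=(0.745, -2.274)
t=0.600: state=(0.228, -2.757)
t=0.800: state=(-0.297, -2.344)
t=1.000: state=(-0.666, -1.273)
t=1.200: state=(-0.793, -0.000)
t=1.400: state=(-0.676, 1.117)
t=1.600: state=(-0.375, 1.811)
t=1.800: state=(0.006, 1.884)
t=2.000: state=(0.338, 1.355)
t=2.200: state=(0.525, 0.481)
t=2.400: state=(0.529, -0.422)
t=2.600: state=(0.372, -1.096)
t=2.800: state=(0.118, -1.361)
t=3.000: state=(-0.142, -1.166)
t=3.180: state=(-0.312, -0.691)
largest grid value and its neighbours: omega(1.710)=1.93316, omega(1.720)=1.93424, omega(1.730)=1.93366
parabola through these three points peaks at t≈1.721 with omega≈1.93426

max omega = 1.934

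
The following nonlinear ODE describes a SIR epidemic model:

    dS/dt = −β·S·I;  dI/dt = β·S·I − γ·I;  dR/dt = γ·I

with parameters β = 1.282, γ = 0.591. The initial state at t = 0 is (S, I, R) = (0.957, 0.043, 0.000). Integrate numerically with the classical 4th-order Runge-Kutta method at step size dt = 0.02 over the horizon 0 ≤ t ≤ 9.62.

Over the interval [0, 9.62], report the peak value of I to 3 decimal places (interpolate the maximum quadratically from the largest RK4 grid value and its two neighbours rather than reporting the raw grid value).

max I = 0.202

t=0.000: state=(0.957, 0.043, 0.000)
step 1 (dt=0.02): k1=(-0.053, 0.027, 0.025), k2=(-0.053, 0.027, 0.026), k3=(-0.053, 0.027, 0.026), k4=(-0.053, 0.028, 0.026); state += dt/6·(k1+2k2+2k3+k4)
t=0.020: state=(0.956, 0.044, 0.001)
t=0.040: state=(0.955, 0.044, 0.001)
t=0.060: state=(0.954, 0.045, 0.002)
continuing one RK4 step at a time; state shown every 25 steps (Δt=0.5):
t=0.500: state=(0.927, 0.059, 0.015)
t=1.000: state=(0.887, 0.078, 0.035)
t=1.500: state=(0.838, 0.101, 0.061)
t=2.000: state=(0.779, 0.126, 0.095)
t=2.500: state=(0.713, 0.151, 0.136)
t=3.000: state=(0.642, 0.174, 0.184)
t=3.500: state=(0.571, 0.191, 0.238)
t=4.000: state=(0.503, 0.200, 0.296)
t=4.500: state=(0.442, 0.202, 0.356)
t=5.000: state=(0.389, 0.196, 0.415)
t=5.500: state=(0.344, 0.184, 0.471)
t=6.000: state=(0.307, 0.169, 0.523)
t=6.500: state=(0.277, 0.152, 0.571)
t=7.000: state=(0.253, 0.134, 0.613)
t=7.500: state=(0.234, 0.116, 0.650)
t=8.000: state=(0.218, 0.100, 0.682)
t=8.500: state=(0.205, 0.085, 0.709)
t=9.000: state=(0.195, 0.072, 0.732)
t=9.500: state=(0.187, 0.061, 0.752)
t=9.620: state=(0.186, 0.058, 0.756)
largest grid value and its neighbours: I(4.320)=0.20228, I(4.340)=0.20228, I(4.360)=0.20228
parabola through these three points peaks at t≈4.340 with I≈0.20228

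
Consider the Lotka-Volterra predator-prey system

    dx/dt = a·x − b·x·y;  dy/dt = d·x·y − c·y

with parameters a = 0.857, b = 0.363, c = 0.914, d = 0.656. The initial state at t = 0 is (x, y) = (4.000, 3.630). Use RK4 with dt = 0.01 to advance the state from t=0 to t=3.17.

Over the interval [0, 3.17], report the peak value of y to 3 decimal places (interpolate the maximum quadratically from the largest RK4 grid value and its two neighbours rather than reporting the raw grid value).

t=0.000: state=(4.000, 3.630)
step 1 (dt=0.01): k1=(-1.843, 6.207), k2=(-1.883, 6.238), k3=(-1.884, 6.238), k4=(-1.924, 6.268); state += dt/6·(k1+2k2+2k3+k4)
t=0.010: state=(3.981, 3.692)
t=0.020: state=(3.962, 3.755)
t=0.030: state=(3.941, 3.819)
continuing one RK4 step at a time; state shown every 20 steps (Δt=0.2):
t=0.200: state=(3.479, 4.954)
t=0.400: state=(2.749, 6.217)
t=0.600: state=(2.008, 7.068)
t=0.800: state=(1.407, 7.351)
t=1.000: state=(0.984, 7.150)
t=1.200: state=(0.707, 6.645)
t=1.400: state=(0.530, 5.998)
t=1.600: state=(0.417, 5.314)
t=1.800: state=(0.345, 4.651)
t=2.000: state=(0.299, 4.040)
t=2.200: state=(0.270, 3.493)
t=2.400: state=(0.253, 3.011)
t=2.600: state=(0.245, 2.591)
t=2.800: state=(0.245, 2.228)
t=3.000: state=(0.250, 1.917)
t=3.170: state=(0.259, 1.688)
largest grid value and its neighbours: y(0.800)=7.35103, y(0.810)=7.35109, y(0.820)=7.34995
parabola through these three points peaks at t≈0.806 with y≈7.35121

max y = 7.351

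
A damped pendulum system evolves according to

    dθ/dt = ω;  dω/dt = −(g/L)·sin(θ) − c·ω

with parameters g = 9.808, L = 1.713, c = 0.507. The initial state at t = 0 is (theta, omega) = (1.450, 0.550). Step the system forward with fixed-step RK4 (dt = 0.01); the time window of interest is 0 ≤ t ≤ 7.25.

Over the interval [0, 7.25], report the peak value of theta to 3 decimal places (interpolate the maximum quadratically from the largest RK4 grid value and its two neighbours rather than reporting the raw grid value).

t=0.000: state=(1.450, 0.550)
step 1 (dt=0.01): k1=(0.550, -5.963), k2=(0.520, -5.950), k3=(0.520, -5.949), k4=(0.491, -5.936); state += dt/6·(k1+2k2+2k3+k4)
t=0.010: state=(1.455, 0.491)
t=0.020: state=(1.460, 0.431)
t=0.030: state=(1.464, 0.372)
continuing one RK4 step at a time; state shown every 25 steps (Δt=0.25):
t=0.250: state=(1.409, -0.851)
t=0.500: state=(1.043, -2.017)
t=0.750: state=(0.442, -2.679)
t=1.000: state=(-0.224, -2.489)
t=1.250: state=(-0.739, -1.548)
t=1.500: state=(-0.975, -0.325)
t=1.750: state=(-0.909, 0.818)
t=2.000: state=(-0.592, 1.647)
t=2.250: state=(-0.132, 1.924)
t=2.500: state=(0.316, 1.556)
t=2.750: state=(0.609, 0.749)
t=3.000: state=(0.681, -0.170)
t=3.250: state=(0.537, -0.934)
t=3.500: state=(0.244, -1.340)
t=3.750: state=(-0.093, -1.275)
t=4.000: state=(-0.359, -0.806)
t=4.250: state=(-0.480, -0.145)
t=4.500: state=(-0.435, 0.481)
t=4.750: state=(-0.257, 0.888)
t=5.000: state=(-0.019, 0.965)
t=5.250: state=(0.198, 0.720)
t=5.500: state=(0.325, 0.274)
t=5.750: state=(0.332, -0.205)
t=6.000: state=(0.232, -0.563)
t=6.250: state=(0.069, -0.699)
t=6.500: state=(-0.097, -0.592)
t=6.750: state=(-0.212, -0.305)
t=7.000: state=(-0.244, 0.045)
t=7.250: state=(-0.194, 0.339)
largest grid value and its neighbours: theta(0.080)=1.47515, theta(0.090)=1.47568, theta(0.100)=1.47564
parabola through these three points peaks at t≈0.094 with theta≈1.47573

max theta = 1.476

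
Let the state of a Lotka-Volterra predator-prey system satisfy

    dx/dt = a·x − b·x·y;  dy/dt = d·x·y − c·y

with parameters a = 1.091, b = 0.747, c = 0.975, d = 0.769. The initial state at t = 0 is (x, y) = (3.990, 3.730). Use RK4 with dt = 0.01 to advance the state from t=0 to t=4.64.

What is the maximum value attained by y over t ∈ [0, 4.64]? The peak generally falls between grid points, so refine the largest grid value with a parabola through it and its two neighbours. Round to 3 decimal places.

t=0.000: state=(3.990, 3.730)
step 1 (dt=0.01): k1=(-6.764, 7.808), k2=(-6.822, 7.792), k3=(-6.822, 7.791), k4=(-6.877, 7.771); state += dt/6·(k1+2k2+2k3+k4)
t=0.010: state=(3.922, 3.808)
t=0.020: state=(3.852, 3.885)
t=0.030: state=(3.782, 3.962)
continuing one RK4 step at a time; state shown every 20 steps (Δt=0.2):
t=0.200: state=(2.552, 5.077)
t=0.400: state=(1.411, 5.629)
t=0.600: state=(0.762, 5.445)
t=0.800: state=(0.437, 4.898)
t=1.000: state=(0.274, 4.251)
t=1.200: state=(0.190, 3.623)
t=1.400: state=(0.143, 3.057)
t=1.600: state=(0.117, 2.566)
t=1.800: state=(0.103, 2.147)
t=2.000: state=(0.095, 1.794)
t=2.200: state=(0.093, 1.497)
t=2.400: state=(0.094, 1.250)
t=2.600: state=(0.098, 1.044)
t=2.800: state=(0.106, 0.872)
t=3.000: state=(0.117, 0.730)
t=3.200: state=(0.132, 0.612)
t=3.400: state=(0.151, 0.515)
t=3.600: state=(0.175, 0.434)
t=3.800: state=(0.205, 0.368)
t=4.000: state=(0.242, 0.313)
t=4.200: state=(0.288, 0.269)
t=4.400: state=(0.346, 0.232)
t=4.600: state=(0.416, 0.202)
t=4.640: state=(0.432, 0.197)
largest grid value and its neighbours: y(0.420)=5.63797, y(0.430)=5.63959, y(0.440)=5.63947
parabola through these three points peaks at t≈0.434 with y≈5.63975

max y = 5.640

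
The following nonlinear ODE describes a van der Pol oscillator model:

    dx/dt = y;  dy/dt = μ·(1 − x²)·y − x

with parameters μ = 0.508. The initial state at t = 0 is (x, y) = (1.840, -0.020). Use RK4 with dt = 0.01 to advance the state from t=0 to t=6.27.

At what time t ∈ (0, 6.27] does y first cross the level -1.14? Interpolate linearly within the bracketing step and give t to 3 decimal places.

t = 0.962

t=0.000: state=(1.840, -0.020)
step 1 (dt=0.01): k1=(-0.020, -1.816), k2=(-0.029, -1.805), k3=(-0.029, -1.805), k4=(-0.038, -1.794); state += dt/6·(k1+2k2+2k3+k4)
t=0.010: state=(1.840, -0.038)
t=0.020: state=(1.839, -0.056)
t=0.030: state=(1.839, -0.073)
continuing one RK4 step at a time; state shown every 25 steps (Δt=0.25):
t=0.250: state=(1.784, -0.410)
t=0.500: state=(1.643, -0.701)
t=0.750: state=(1.437, -0.944)
t=0.960: state=(1.219, -1.138)
next step: t=0.970: state=(1.207, -1.147) — y has crossed -1.14
linear interpolation between t=0.960 (-1.13800) and t=0.970 (-1.14740) → t≈0.962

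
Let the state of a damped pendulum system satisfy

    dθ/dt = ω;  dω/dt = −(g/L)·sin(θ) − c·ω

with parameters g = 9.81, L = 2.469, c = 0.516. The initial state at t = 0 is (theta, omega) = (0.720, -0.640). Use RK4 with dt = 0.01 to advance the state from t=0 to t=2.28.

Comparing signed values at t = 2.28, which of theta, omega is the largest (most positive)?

t=0.000: state=(0.720, -0.640)
step 1 (dt=0.01): k1=(-0.640, -2.290), k2=(-0.651, -2.274), k3=(-0.651, -2.274), k4=(-0.663, -2.258); state += dt/6·(k1+2k2+2k3+k4)
t=0.010: state=(0.713, -0.663)
t=0.020: state=(0.707, -0.685)
t=0.030: state=(0.700, -0.707)
continuing one RK4 step at a time; state shown every 10 steps (Δt=0.1):
t=0.100: state=(0.645, -0.852)
t=0.200: state=(0.551, -1.028)
t=0.300: state=(0.441, -1.161)
t=0.400: state=(0.320, -1.246)
t=0.500: state=(0.193, -1.282)
t=0.600: state=(0.066, -1.267)
t=0.700: state=(-0.058, -1.204)
t=0.800: state=(-0.174, -1.098)
t=0.900: state=(-0.277, -0.956)
t=1.000: state=(-0.364, -0.785)
t=1.100: state=(-0.433, -0.595)
t=1.200: state=(-0.483, -0.393)
t=1.300: state=(-0.512, -0.188)
t=1.400: state=(-0.520, 0.013)
t=1.500: state=(-0.509, 0.204)
t=1.600: state=(-0.480, 0.378)
t=1.700: state=(-0.435, 0.530)
t=1.800: state=(-0.375, 0.656)
t=1.900: state=(-0.304, 0.752)
t=2.000: state=(-0.226, 0.816)
t=2.100: state=(-0.142, 0.846)
t=2.200: state=(-0.058, 0.842)
t=2.280: state=(0.009, 0.815)
compare at T: theta=0.009, omega=0.815

largest component: omega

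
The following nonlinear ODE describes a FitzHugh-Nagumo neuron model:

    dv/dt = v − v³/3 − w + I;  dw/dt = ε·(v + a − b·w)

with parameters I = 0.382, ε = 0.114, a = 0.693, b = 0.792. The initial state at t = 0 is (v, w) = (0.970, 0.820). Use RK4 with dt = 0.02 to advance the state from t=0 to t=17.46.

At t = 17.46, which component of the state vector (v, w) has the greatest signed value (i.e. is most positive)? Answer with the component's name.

largest component: w

t=0.000: state=(0.970, 0.820)
step 1 (dt=0.02): k1=(0.228, 0.116), k2=(0.227, 0.116), k3=(0.227, 0.116), k4=(0.226, 0.116); state += dt/6·(k1+2k2+2k3+k4)
t=0.020: state=(0.975, 0.822)
t=0.040: state=(0.979, 0.825)
t=0.060: state=(0.983, 0.827)
continuing one RK4 step at a time; state shown every 50 steps (Δt=1):
t=1.000: state=(1.132, 0.941)
t=2.000: state=(1.155, 1.061)
t=3.000: state=(1.072, 1.167)
t=4.000: state=(0.908, 1.250)
t=5.000: state=(0.627, 1.303)
t=6.000: state=(0.051, 1.307)
t=7.000: state=(-1.241, 1.210)
t=8.000: state=(-1.940, 0.994)
t=9.000: state=(-1.926, 0.771)
t=10.000: state=(-1.853, 0.574)
t=11.000: state=(-1.778, 0.403)
t=12.000: state=(-1.704, 0.254)
t=13.000: state=(-1.631, 0.126)
t=14.000: state=(-1.560, 0.016)
t=15.000: state=(-1.490, -0.076)
t=16.000: state=(-1.420, -0.152)
t=17.000: state=(-1.352, -0.214)
t=17.460: state=(-1.321, -0.239)
compare at T: v=-1.321, w=-0.239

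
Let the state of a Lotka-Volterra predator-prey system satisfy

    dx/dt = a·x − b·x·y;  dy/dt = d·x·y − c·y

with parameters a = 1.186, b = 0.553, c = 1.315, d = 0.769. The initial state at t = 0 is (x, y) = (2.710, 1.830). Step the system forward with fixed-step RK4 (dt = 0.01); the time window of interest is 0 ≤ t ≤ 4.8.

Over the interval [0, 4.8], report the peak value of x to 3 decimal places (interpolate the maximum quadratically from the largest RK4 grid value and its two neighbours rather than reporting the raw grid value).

t=0.000: state=(2.710, 1.830)
step 1 (dt=0.01): k1=(0.472, 1.407), k2=(0.461, 1.416), k3=(0.461, 1.416), k4=(0.451, 1.425); state += dt/6·(k1+2k2+2k3+k4)
t=0.010: state=(2.715, 1.844)
t=0.020: state=(2.719, 1.858)
t=0.030: state=(2.723, 1.873)
continuing one RK4 step at a time; state shown every 20 steps (Δt=0.2):
t=0.200: state=(2.759, 2.145)
t=0.400: state=(2.704, 2.514)
t=0.600: state=(2.542, 2.896)
t=0.800: state=(2.294, 3.232)
t=1.000: state=(2.006, 3.459)
t=1.200: state=(1.725, 3.542)
t=1.400: state=(1.481, 3.482)
t=1.600: state=(1.288, 3.309)
t=1.800: state=(1.148, 3.066)
t=2.000: state=(1.052, 2.790)
t=2.200: state=(0.995, 2.509)
t=2.400: state=(0.970, 2.243)
t=2.600: state=(0.973, 2.001)
t=2.800: state=(1.000, 1.790)
t=3.000: state=(1.051, 1.611)
t=3.200: state=(1.124, 1.463)
t=3.400: state=(1.220, 1.347)
t=3.600: state=(1.340, 1.260)
t=3.800: state=(1.483, 1.203)
t=4.000: state=(1.648, 1.176)
t=4.200: state=(1.834, 1.182)
t=4.400: state=(2.037, 1.223)
t=4.600: state=(2.246, 1.307)
t=4.800: state=(2.447, 1.442)
largest grid value and its neighbours: x(0.190)=2.75905, x(0.200)=2.75918, x(0.210)=2.75905
parabola through these three points peaks at t≈0.200 with x≈2.75918

max x = 2.759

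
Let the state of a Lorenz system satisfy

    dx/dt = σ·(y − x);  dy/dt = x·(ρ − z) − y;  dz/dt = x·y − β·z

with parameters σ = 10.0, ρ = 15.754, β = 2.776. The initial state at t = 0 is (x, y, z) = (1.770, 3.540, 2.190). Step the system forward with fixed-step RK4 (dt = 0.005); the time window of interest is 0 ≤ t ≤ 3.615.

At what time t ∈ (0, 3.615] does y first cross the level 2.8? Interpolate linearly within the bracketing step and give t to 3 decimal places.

t=0.000: state=(1.770, 3.540, 2.190)
step 1 (dt=0.005): k1=(17.700, 20.468, 0.186), k2=(17.769, 21.016, 0.435), k3=(17.781, 21.016, 0.436), k4=(17.862, 21.565, 0.690); state += dt/6·(k1+2k2+2k3+k4)
t=0.005: state=(1.859, 3.645, 2.192)
t=0.010: state=(1.949, 3.756, 2.197)
t=0.015: state=(2.040, 3.872, 2.204)
continuing one RK4 step at a time; state shown every 40 steps (Δt=0.2):
t=0.200: state=(7.571, 11.970, 7.035)
t=0.400: state=(10.612, 6.220, 23.913)
t=0.440: state=(8.569, 3.007, 23.055)
next step: t=0.445: state=(8.290, 2.690, 22.856) — y has crossed 2.8
linear interpolation between t=0.440 (3.00746) and t=0.445 (2.68964) → t≈0.443

t = 0.443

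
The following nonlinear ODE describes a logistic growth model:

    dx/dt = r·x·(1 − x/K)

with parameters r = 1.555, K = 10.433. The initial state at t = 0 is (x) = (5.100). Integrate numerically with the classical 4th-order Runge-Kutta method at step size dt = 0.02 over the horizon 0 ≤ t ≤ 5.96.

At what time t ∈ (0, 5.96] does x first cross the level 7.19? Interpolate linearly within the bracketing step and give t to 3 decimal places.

t=0.000: state=(5.100)
step 1 (dt=0.02): k1=(4.054), k2=(4.055), k3=(4.055), k4=(4.056); state += dt/6·(k1+2k2+2k3+k4)
t=0.020: state=(5.181)
t=0.040: state=(5.262)
t=0.060: state=(5.343)
continuing one RK4 step at a time; state shown every 10 steps (Δt=0.2):
t=0.200: state=(5.907)
t=0.400: state=(6.682)
t=0.540: state=(7.187)
next step: t=0.560: state=(7.257) — x has crossed 7.19
linear interpolation between t=0.540 (7.18739) and t=0.560 (7.25652) → t≈0.541

t = 0.541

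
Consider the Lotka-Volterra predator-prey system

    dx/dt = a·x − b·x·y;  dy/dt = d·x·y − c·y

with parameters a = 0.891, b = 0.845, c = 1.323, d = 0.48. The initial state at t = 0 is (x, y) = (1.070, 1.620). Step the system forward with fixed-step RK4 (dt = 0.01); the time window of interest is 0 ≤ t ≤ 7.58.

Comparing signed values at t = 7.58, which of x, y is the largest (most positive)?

largest component: x

t=0.000: state=(1.070, 1.620)
step 1 (dt=0.01): k1=(-0.511, -1.311), k2=(-0.504, -1.308), k3=(-0.504, -1.308), k4=(-0.497, -1.305); state += dt/6·(k1+2k2+2k3+k4)
t=0.010: state=(1.065, 1.607)
t=0.020: state=(1.060, 1.594)
t=0.030: state=(1.055, 1.581)
continuing one RK4 step at a time; state shown every 25 steps (Δt=0.25):
t=0.250: state=(0.981, 1.315)
t=0.500: state=(0.955, 1.061)
t=0.750: state=(0.975, 0.855)
t=1.000: state=(1.036, 0.693)
t=1.250: state=(1.134, 0.567)
t=1.500: state=(1.270, 0.470)
t=1.750: state=(1.448, 0.397)
t=2.000: state=(1.674, 0.344)
t=2.250: state=(1.953, 0.307)
t=2.500: state=(2.293, 0.284)
t=2.750: state=(2.702, 0.276)
t=3.000: state=(3.184, 0.282)
t=3.250: state=(3.740, 0.306)
t=3.500: state=(4.359, 0.357)
t=3.750: state=(5.006, 0.450)
t=4.000: state=(5.599, 0.612)
t=4.250: state=(5.988, 0.884)
t=4.500: state=(5.953, 1.307)
t=4.750: state=(5.331, 1.859)
t=5.000: state=(4.246, 2.379)
t=5.250: state=(3.101, 2.652)
t=5.500: state=(2.211, 2.612)
t=5.750: state=(1.631, 2.356)
t=6.000: state=(1.284, 2.012)
t=6.250: state=(1.088, 1.665)
t=6.500: state=(0.989, 1.353)
t=6.750: state=(0.956, 1.092)
t=7.000: state=(0.970, 0.880)
t=7.250: state=(1.025, 0.713)
t=7.500: state=(1.118, 0.582)
t=7.580: state=(1.156, 0.547)
compare at T: x=1.156, y=0.547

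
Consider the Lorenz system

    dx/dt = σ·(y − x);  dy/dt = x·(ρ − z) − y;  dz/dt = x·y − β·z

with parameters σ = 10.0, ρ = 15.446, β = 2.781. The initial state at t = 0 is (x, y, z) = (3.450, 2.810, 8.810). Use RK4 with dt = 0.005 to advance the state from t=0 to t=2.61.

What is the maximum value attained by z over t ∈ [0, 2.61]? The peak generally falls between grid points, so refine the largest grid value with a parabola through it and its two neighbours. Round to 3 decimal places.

t=0.000: state=(3.450, 2.810, 8.810)
step 1 (dt=0.005): k1=(-6.400, 20.084, -14.806), k2=(-5.738, 20.055, -14.576), k3=(-5.755, 20.064, -14.573), k4=(-5.109, 20.042, -14.341); state += dt/6·(k1+2k2+2k3+k4)
t=0.005: state=(3.421, 2.910, 8.737)
t=0.010: state=(3.399, 3.010, 8.667)
t=0.015: state=(3.382, 3.111, 8.598)
continuing one RK4 step at a time; state shown every 20 steps (Δt=0.1):
t=0.100: state=(3.807, 4.939, 7.864)
t=0.200: state=(5.502, 7.695, 8.532)
t=0.300: state=(7.942, 10.378, 11.937)
t=0.400: state=(9.577, 9.974, 17.302)
t=0.500: state=(8.431, 6.007, 19.579)
t=0.600: state=(5.715, 3.169, 17.515)
t=0.700: state=(3.819, 2.615, 14.374)
t=0.800: state=(3.222, 3.161, 11.728)
t=0.900: state=(3.590, 4.358, 9.975)
t=1.000: state=(4.731, 6.237, 9.472)
t=1.100: state=(6.530, 8.532, 10.860)
t=1.200: state=(8.366, 9.758, 14.404)
t=1.300: state=(8.775, 8.069, 17.875)
t=1.400: state=(7.207, 5.105, 18.130)
t=1.500: state=(5.228, 3.595, 15.977)
t=1.600: state=(4.128, 3.562, 13.488)
t=1.700: state=(4.030, 4.362, 11.585)
t=1.800: state=(4.729, 5.770, 10.693)
t=1.900: state=(6.042, 7.563, 11.257)
t=2.000: state=(7.548, 8.869, 13.528)
t=2.100: state=(8.297, 8.319, 16.403)
t=2.200: state=(7.559, 6.203, 17.519)
t=2.300: state=(6.029, 4.546, 16.377)
t=2.400: state=(4.880, 4.129, 14.388)
t=2.500: state=(4.547, 4.612, 12.644)
t=2.600: state=(4.957, 5.684, 11.687)
t=2.610: state=(5.033, 5.815, 11.649)
largest grid value and its neighbours: z(0.485)=19.58056, z(0.490)=19.59286, z(0.495)=19.59231
parabola through these three points peaks at t≈0.492 with z≈19.59420

max z = 19.594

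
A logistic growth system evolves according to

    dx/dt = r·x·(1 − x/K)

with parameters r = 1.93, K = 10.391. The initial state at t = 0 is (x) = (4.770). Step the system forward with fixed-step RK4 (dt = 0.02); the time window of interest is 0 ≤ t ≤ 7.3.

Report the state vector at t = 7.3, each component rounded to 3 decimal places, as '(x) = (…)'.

t=0.000: state=(4.770)
step 1 (dt=0.02): k1=(4.980), k2=(4.987), k3=(4.987), k4=(4.994); state += dt/6·(k1+2k2+2k3+k4)
t=0.020: state=(4.870)
t=0.040: state=(4.970)
t=0.060: state=(5.070)
continuing one RK4 step at a time; state shown every 25 steps (Δt=0.5):
t=0.500: state=(7.171)
t=1.000: state=(8.873)
t=1.500: state=(9.755)
t=2.000: state=(10.139)
t=2.500: state=(10.294)
t=3.000: state=(10.354)
t=3.500: state=(10.377)
t=4.000: state=(10.386)
t=4.500: state=(10.389)
t=5.000: state=(10.390)
t=5.500: state=(10.391)
t=6.000: state=(10.391)
t=6.500: state=(10.391)
t=7.000: state=(10.391)
t=7.300: state=(10.391)

(x) = (10.391)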